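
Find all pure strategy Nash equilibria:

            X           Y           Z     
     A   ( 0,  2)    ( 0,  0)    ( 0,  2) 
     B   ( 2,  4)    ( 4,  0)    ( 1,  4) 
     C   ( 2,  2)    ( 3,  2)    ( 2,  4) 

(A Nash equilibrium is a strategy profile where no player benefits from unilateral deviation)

Nash equilibrium: (B, X), (C, Z)

Work:
Best responses:
  P1 vs X: payoffs [0, 2, 2] → best response B/C (payoff 2)
  P1 vs Y: payoffs [0, 4, 3] → best response B (payoff 4)
  P1 vs Z: payoffs [0, 1, 2] → best response C (payoff 2)
  P2 vs A: payoffs [2, 0, 2] → best response X/Z (payoff 2)
  P2 vs B: payoffs [4, 0, 4] → best response X/Z (payoff 4)
  P2 vs C: payoffs [2, 2, 4] → best response Z (payoff 4)
Mutual best responses: (B,X), (C,Z) → Nash equilibria.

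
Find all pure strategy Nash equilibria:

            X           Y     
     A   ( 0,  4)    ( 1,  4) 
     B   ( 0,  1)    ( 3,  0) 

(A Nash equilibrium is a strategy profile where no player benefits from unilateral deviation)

Nash equilibrium: (A, X), (B, X)

Work:
Best responses:
  P1 vs X: payoffs [0, 0] → best response A/B (payoff 0)
  P1 vs Y: payoffs [1, 3] → best response B (payoff 3)
  P2 vs A: payoffs [4, 4] → best response X/Y (payoff 4)
  P2 vs B: payoffs [1, 0] → best response X (payoff 1)
Mutual best responses: (A,X), (B,X) → Nash equilibria.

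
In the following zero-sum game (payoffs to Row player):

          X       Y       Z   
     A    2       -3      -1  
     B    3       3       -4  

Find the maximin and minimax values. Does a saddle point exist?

Maximin = -3, Minimax = -1, Saddle: False

Work:
Row minimums: [-3, -4] → maximin = -3
Column maximums: [3, 3, -1] → minimax = -1
No saddle point (maximin ≠ minimax). Mixed strategy needed.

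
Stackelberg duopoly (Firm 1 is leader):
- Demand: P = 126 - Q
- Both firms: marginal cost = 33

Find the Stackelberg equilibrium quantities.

q₁* (leader) = 46.5, q₂* (follower) = 23.25

Work:
Follower's reaction: q₂ = (a - c - q₁)/2
Leader substitutes: π₁ = q₁·(a - q₁ - (a-c-q₁)/2 - c)
FOC: q₁* = (126 - 33)/2 = 46.50
Then: q₂* = (126 - 33 - 46.5)/2 = 23.25
Leader has first-mover advantage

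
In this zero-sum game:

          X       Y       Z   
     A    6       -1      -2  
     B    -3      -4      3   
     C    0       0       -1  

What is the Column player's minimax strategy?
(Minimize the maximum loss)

Column should play Y, value = 0

Work:
Column player minimizes Row's maximum payoff:
Column X: max payoff to Row = 6
Column Y: max payoff to Row = 0
Column Z: max payoff to Row = 3
Minimum is 0, achieved by column Y.
Minimax strategy: Y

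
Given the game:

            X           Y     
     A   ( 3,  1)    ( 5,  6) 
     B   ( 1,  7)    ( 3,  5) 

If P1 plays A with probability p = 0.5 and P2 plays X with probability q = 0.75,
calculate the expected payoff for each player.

E[P1] = 2.5, E[P2] = 4.375

Work:
E[P1] = p·q·π₁(A,X) + p·(1-q)·π₁(A,Y) + (1-p)·q·π₁(B,X) + (1-p)·(1-q)·π₁(B,Y)
= 0.5·0.75·3 + 0.5·0.25·5 + 0.5·0.75·1 + 0.5·0.25·3
= 2.5

E[P2] = 4.375 (similar calculation)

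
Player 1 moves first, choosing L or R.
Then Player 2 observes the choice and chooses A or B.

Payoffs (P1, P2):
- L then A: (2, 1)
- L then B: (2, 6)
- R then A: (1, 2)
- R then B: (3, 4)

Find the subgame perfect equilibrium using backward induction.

P1 plays R, P2 plays B after L and B after R; Payoff (3, 4)

Work:
Backward induction:
After L: P2 chooses B → P1 gets 2
After R: P2 chooses B → P1 gets 3
P1 chooses R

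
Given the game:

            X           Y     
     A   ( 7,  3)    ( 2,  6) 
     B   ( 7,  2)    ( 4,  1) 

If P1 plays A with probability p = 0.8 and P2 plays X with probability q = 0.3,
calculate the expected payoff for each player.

E[P1] = 3.78, E[P2] = 4.34

Work:
E[P1] = p·q·π₁(A,X) + p·(1-q)·π₁(A,Y) + (1-p)·q·π₁(B,X) + (1-p)·(1-q)·π₁(B,Y)
= 0.8·0.3·7 + 0.8·0.7·2 + 0.2·0.3·7 + 0.2·0.7·4
= 3.78

E[P2] = 4.34 (similar calculation)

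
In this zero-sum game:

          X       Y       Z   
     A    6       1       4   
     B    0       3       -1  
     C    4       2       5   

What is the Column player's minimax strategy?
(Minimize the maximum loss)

Column should play Y, value = 3

Work:
Column player minimizes Row's maximum payoff:
Column X: max payoff to Row = 6
Column Y: max payoff to Row = 3
Column Z: max payoff to Row = 5
Minimum is 3, achieved by column Y.
Minimax strategy: Y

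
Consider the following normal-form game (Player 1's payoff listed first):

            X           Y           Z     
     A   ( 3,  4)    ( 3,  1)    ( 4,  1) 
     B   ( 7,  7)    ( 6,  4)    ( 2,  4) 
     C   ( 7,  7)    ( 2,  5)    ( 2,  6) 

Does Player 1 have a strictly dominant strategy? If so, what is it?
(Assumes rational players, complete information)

No strictly dominant strategy exists for Player 1

Work:
A strategy strictly dominates another if it gives a strictly higher payoff against every opponent action. Compare each pair of P1's strategies column-by-column:
  A vs B: [3 vs 7, 3 vs 6, 4 vs 2] → A does not strictly dominate B (column X: 3 ≤ 7)
  A vs C: [3 vs 7, 3 vs 2, 4 vs 2] → A does not strictly dominate C (column X: 3 ≤ 7)
  B vs A: [7 vs 3, 6 vs 3, 2 vs 4] → B does not strictly dominate A (column Z: 2 ≤ 4)
  B vs C: [7 vs 7, 6 vs 2, 2 vs 2] → B does not strictly dominate C (column X: 7 ≤ 7)
  C vs A: [7 vs 3, 2 vs 3, 2 vs 4] → C does not strictly dominate A (column Y: 2 ≤ 3)
  C vs B: [7 vs 7, 2 vs 6, 2 vs 2] → C does not strictly dominate B (column X: 7 ≤ 7)
No single strategy strictly dominates all others → no strictly dominant strategy.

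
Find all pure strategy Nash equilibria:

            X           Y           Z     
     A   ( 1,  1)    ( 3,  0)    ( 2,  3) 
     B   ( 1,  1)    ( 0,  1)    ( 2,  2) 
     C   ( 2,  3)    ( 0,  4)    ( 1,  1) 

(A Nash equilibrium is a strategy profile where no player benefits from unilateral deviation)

Nash equilibrium: (A, Z), (B, Z)

Work:
Best responses:
  P1 vs X: payoffs [1, 1, 2] → best response C (payoff 2)
  P1 vs Y: payoffs [3, 0, 0] → best response A (payoff 3)
  P1 vs Z: payoffs [2, 2, 1] → best response A/B (payoff 2)
  P2 vs A: payoffs [1, 0, 3] → best response Z (payoff 3)
  P2 vs B: payoffs [1, 1, 2] → best response Z (payoff 2)
  P2 vs C: payoffs [3, 4, 1] → best response Y (payoff 4)
Mutual best responses: (A,Z), (B,Z) → Nash equilibria.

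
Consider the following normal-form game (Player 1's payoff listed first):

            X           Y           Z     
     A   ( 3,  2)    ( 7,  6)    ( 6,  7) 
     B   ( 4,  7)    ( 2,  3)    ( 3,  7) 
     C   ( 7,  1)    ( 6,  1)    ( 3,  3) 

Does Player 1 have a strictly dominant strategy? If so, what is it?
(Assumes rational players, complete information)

No strictly dominant strategy exists for Player 1

Work:
A strategy strictly dominates another if it gives a strictly higher payoff against every opponent action. Compare each pair of P1's strategies column-by-column:
  A vs B: [3 vs 4, 7 vs 2, 6 vs 3] → A does not strictly dominate B (column X: 3 ≤ 4)
  A vs C: [3 vs 7, 7 vs 6, 6 vs 3] → A does not strictly dominate C (column X: 3 ≤ 7)
  B vs A: [4 vs 3, 2 vs 7, 3 vs 6] → B does not strictly dominate A (column Y: 2 ≤ 7)
  B vs C: [4 vs 7, 2 vs 6, 3 vs 3] → B does not strictly dominate C (column X: 4 ≤ 7)
  C vs A: [7 vs 3, 6 vs 7, 3 vs 6] → C does not strictly dominate A (column Y: 6 ≤ 7)
  C vs B: [7 vs 4, 6 vs 2, 3 vs 3] → C does not strictly dominate B (column Z: 3 ≤ 3)
No single strategy strictly dominates all others → no strictly dominant strategy.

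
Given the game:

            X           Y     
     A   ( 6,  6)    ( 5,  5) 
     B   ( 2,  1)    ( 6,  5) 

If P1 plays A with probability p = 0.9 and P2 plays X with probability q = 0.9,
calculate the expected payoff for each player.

E[P1] = 5.55, E[P2] = 5.45

Work:
E[P1] = p·q·π₁(A,X) + p·(1-q)·π₁(A,Y) + (1-p)·q·π₁(B,X) + (1-p)·(1-q)·π₁(B,Y)
= 0.9·0.9·6 + 0.9·0.1·5 + 0.1·0.9·2 + 0.1·0.1·6
= 5.55

E[P2] = 5.45 (similar calculation)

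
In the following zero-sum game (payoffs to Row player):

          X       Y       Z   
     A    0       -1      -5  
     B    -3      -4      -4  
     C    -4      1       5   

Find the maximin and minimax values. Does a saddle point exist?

Maximin = -4, Minimax = 0, Saddle: False

Work:
Row minimums: [-5, -4, -4] → maximin = -4
Column maximums: [0, 1, 5] → minimax = 0
No saddle point (maximin ≠ minimax). Mixed strategy needed.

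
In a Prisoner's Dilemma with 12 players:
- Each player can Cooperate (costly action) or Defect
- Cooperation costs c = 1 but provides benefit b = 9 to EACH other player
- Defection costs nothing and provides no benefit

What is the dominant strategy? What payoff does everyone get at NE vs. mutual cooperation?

Dominant: Defect; NE payoff = 0; Coop payoff = 98

Work:
Defect dominates (saves cost c = 1, benefit to others is external)
NE: All defect → everyone gets 0
If all cooperate: each receives (11)×9 - 1 = 98
Social dilemma: 98 > 0 but NE gives 0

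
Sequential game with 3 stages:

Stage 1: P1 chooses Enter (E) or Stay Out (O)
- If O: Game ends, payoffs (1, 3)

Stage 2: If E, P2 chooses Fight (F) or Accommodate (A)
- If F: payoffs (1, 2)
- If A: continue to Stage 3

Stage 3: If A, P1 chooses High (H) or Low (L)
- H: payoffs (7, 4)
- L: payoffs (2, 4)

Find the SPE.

SPE: (E, A, H); Outcome (7, 4)

Work:
Stage 3: P1 chooses H (7 vs 2)
Stage 2: P2: F->2, A->4 (anticipating H). Choose A
Stage 1: P1: O->1, E->7 (anticipating A, H). Choose E
SPE path: E -> A -> H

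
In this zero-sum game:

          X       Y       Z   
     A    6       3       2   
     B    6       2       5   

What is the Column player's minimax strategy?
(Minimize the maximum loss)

Column should play Y, value = 3

Work:
Column player minimizes Row's maximum payoff:
Column X: max payoff to Row = 6
Column Y: max payoff to Row = 3
Column Z: max payoff to Row = 5
Minimum is 3, achieved by column Y.
Minimax strategy: Y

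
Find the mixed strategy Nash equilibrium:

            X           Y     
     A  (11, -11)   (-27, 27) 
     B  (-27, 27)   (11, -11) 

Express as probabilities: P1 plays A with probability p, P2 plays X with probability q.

p = 0.5, q = 0.5

Work:
Find probabilities that make opponent indifferent:
P2 chooses q to make P1 indifferent between A and B
P1 chooses p to make P2 indifferent between X and Y
Mixed NE: P1 plays (A: 0.5, B: 0.5), P2 plays (X: 0.5, Y: 0.5)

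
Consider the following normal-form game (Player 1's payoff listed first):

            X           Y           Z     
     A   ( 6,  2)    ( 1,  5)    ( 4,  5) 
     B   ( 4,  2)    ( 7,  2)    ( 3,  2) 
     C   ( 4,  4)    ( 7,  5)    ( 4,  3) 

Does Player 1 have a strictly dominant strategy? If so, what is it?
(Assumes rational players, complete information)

No strictly dominant strategy exists for Player 1

Work:
A strategy strictly dominates another if it gives a strictly higher payoff against every opponent action. Compare each pair of P1's strategies column-by-column:
  A vs B: [6 vs 4, 1 vs 7, 4 vs 3] → A does not strictly dominate B (column Y: 1 ≤ 7)
  A vs C: [6 vs 4, 1 vs 7, 4 vs 4] → A does not strictly dominate C (column Y: 1 ≤ 7)
  B vs A: [4 vs 6, 7 vs 1, 3 vs 4] → B does not strictly dominate A (column X: 4 ≤ 6)
  B vs C: [4 vs 4, 7 vs 7, 3 vs 4] → B does not strictly dominate C (column X: 4 ≤ 4)
  C vs A: [4 vs 6, 7 vs 1, 4 vs 4] → C does not strictly dominate A (column X: 4 ≤ 6)
  C vs B: [4 vs 4, 7 vs 7, 4 vs 3] → C does not strictly dominate B (column X: 4 ≤ 4)
No single strategy strictly dominates all others → no strictly dominant strategy.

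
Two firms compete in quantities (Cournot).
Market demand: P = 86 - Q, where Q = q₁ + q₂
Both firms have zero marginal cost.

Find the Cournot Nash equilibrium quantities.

q₁* = q₂* = 28.67; P* = 28.67

Work:
Profit: π_i = P·q_i = (a - q_i - q_j)·q_i
FOC: ∂π_i/∂q_i = a - 2q_i - q_j = 0
Reaction function: q_i = (86 - q_j)/2
Symmetry: q* = 86/3 = 28.67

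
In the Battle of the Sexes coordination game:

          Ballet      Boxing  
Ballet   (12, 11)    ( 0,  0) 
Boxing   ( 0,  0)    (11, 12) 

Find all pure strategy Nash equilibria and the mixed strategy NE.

Pure NE: (Ballet, Ballet) and (Boxing, Boxing); Mixed NE: p = 0.5217, q = 0.4783

Work:
Check pure NE:
(Ballet, Ballet): (12, 11) - no unilateral deviation beneficial
(Boxing, Boxing): (11, 12) - no unilateral deviation beneficial
Mixed NE: P1 plays Ballet with p = 0.5217, P2 plays Ballet with q = 0.4783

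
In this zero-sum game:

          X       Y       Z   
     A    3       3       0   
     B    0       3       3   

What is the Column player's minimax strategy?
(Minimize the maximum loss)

Column should play X or Y or Z (all achieve the minimum), value = 3

Work:
Column player minimizes Row's maximum payoff:
Column X: max payoff to Row = 3
Column Y: max payoff to Row = 3
Column Z: max payoff to Row = 3
Minimum is 3, achieved by columns X, Y, Z (tied).
Each of X or Y or Z is a minimax strategy.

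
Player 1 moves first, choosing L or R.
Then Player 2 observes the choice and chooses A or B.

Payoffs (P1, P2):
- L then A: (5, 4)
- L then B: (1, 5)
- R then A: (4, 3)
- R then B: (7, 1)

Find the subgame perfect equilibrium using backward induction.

P1 plays R, P2 plays B after L and A after R; Payoff (4, 3)

Work:
Backward induction:
After L: P2 chooses B → P1 gets 1
After R: P2 chooses A → P1 gets 4
P1 chooses R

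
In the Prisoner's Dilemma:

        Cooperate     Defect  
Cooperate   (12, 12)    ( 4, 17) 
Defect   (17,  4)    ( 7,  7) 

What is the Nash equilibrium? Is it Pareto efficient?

(Defect, Defect) is NE; not Pareto efficient

Work:
Defect dominates Cooperate for both players:
If P2 cooperates: Defect (17) > Cooperate (12)
If P2 defects: Defect (7) > Cooperate (4)
NE: (Defect, Defect) with payoff (7, 7)
But (Cooperate, Cooperate) = (12, 12) Pareto dominates (7, 7)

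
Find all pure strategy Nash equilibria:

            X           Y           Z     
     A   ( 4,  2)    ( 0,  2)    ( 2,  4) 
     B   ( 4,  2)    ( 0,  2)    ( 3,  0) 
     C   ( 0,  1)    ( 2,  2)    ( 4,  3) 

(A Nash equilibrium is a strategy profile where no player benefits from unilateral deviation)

Nash equilibrium: (B, X), (C, Z)

Work:
Best responses:
  P1 vs X: payoffs [4, 4, 0] → best response A/B (payoff 4)
  P1 vs Y: payoffs [0, 0, 2] → best response C (payoff 2)
  P1 vs Z: payoffs [2, 3, 4] → best response C (payoff 4)
  P2 vs A: payoffs [2, 2, 4] → best response Z (payoff 4)
  P2 vs B: payoffs [2, 2, 0] → best response X/Y (payoff 2)
  P2 vs C: payoffs [1, 2, 3] → best response Z (payoff 3)
Mutual best responses: (B,X), (C,Z) → Nash equilibria.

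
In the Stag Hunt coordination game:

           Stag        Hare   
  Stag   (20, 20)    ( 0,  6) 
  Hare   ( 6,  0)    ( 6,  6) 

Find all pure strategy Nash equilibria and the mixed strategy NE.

Pure NE: (Stag, Stag) and (Hare, Hare); Mixed NE: p = 0.3, q = 0.3

Work:
Check pure NE:
(Stag, Stag): (20, 20) - no unilateral deviation beneficial
(Hare, Hare): (6, 6) - no unilateral deviation beneficial
Mixed NE: P1 plays Stag with p = 0.3, P2 plays Stag with q = 0.3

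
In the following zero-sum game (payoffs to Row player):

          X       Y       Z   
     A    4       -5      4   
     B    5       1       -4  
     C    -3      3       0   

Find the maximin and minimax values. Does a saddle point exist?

Maximin = -3, Minimax = 3, Saddle: False

Work:
Row minimums: [-5, -4, -3] → maximin = -3
Column maximums: [5, 3, 4] → minimax = 3
No saddle point (maximin ≠ minimax). Mixed strategy needed.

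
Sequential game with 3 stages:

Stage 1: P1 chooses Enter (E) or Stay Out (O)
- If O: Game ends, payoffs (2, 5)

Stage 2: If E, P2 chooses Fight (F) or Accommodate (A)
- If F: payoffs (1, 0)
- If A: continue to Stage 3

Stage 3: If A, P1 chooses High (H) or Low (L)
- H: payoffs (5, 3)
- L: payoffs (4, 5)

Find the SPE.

SPE: (E, A, H); Outcome (5, 3)

Work:
Stage 3: P1 chooses H (5 vs 4)
Stage 2: P2: F->0, A->3 (anticipating H). Choose A
Stage 1: P1: O->2, E->5 (anticipating A, H). Choose E
SPE path: E -> A -> H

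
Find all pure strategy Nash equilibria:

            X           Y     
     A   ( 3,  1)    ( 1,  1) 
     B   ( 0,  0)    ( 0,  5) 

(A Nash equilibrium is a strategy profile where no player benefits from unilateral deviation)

Nash equilibrium: (A, X), (A, Y)

Work:
Best responses:
  P1 vs X: payoffs [3, 0] → best response A (payoff 3)
  P1 vs Y: payoffs [1, 0] → best response A (payoff 1)
  P2 vs A: payoffs [1, 1] → best response X/Y (payoff 1)
  P2 vs B: payoffs [0, 5] → best response Y (payoff 5)
Mutual best responses: (A,X), (A,Y) → Nash equilibria.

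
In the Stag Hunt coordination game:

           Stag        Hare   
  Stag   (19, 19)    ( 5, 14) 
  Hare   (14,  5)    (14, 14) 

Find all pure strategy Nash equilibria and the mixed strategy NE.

Pure NE: (Stag, Stag) and (Hare, Hare); Mixed NE: p = 0.6429, q = 0.6429

Work:
Check pure NE:
(Stag, Stag): (19, 19) - no unilateral deviation beneficial
(Hare, Hare): (14, 14) - no unilateral deviation beneficial
Mixed NE: P1 plays Stag with p = 0.6429, P2 plays Stag with q = 0.6429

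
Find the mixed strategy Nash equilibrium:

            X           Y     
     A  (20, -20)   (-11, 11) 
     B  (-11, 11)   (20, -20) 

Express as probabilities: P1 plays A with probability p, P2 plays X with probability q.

p = 0.5, q = 0.5

Work:
Find probabilities that make opponent indifferent:
P2 chooses q to make P1 indifferent between A and B
P1 chooses p to make P2 indifferent between X and Y
Mixed NE: P1 plays (A: 0.5, B: 0.5), P2 plays (X: 0.5, Y: 0.5)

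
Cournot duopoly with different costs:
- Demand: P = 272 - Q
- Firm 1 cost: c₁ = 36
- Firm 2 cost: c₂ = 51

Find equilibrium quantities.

q₁* = 83.67, q₂* = 68.67

Work:
Reaction: q₁ = (272 - 36 - q₂)/2
Reaction: q₂ = (272 - 51 - q₁)/2
Solve simultaneously:
q₁* = (272 - 2×36 + 51)/3 = 83.67
q₂* = (272 - 2×51 + 36)/3 = 68.67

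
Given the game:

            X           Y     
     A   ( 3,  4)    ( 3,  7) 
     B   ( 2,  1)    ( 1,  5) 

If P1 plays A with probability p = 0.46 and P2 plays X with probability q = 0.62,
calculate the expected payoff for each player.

E[P1] = 2.2548, E[P2] = 3.7252

Work:
E[P1] = p·q·π₁(A,X) + p·(1-q)·π₁(A,Y) + (1-p)·q·π₁(B,X) + (1-p)·(1-q)·π₁(B,Y)
= 0.46·0.62·3 + 0.46·0.38·3 + 0.54·0.62·2 + 0.54·0.38·1
= 2.2548

E[P2] = 3.7252 (similar calculation)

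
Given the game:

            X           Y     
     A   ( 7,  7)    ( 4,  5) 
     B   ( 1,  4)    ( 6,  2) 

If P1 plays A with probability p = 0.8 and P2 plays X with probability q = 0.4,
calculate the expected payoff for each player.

E[P1] = 4.96, E[P2] = 5.2

Work:
E[P1] = p·q·π₁(A,X) + p·(1-q)·π₁(A,Y) + (1-p)·q·π₁(B,X) + (1-p)·(1-q)·π₁(B,Y)
= 0.8·0.4·7 + 0.8·0.6·4 + 0.2·0.4·1 + 0.2·0.6·6
= 4.96

E[P2] = 5.2 (similar calculation)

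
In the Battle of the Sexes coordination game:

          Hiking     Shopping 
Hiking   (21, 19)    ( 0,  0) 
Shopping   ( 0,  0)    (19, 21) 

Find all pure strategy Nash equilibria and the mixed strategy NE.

Pure NE: (Hiking, Hiking) and (Shopping, Shopping); Mixed NE: p = 0.525, q = 0.475

Work:
Check pure NE:
(Hiking, Hiking): (21, 19) - no unilateral deviation beneficial
(Shopping, Shopping): (19, 21) - no unilateral deviation beneficial
Mixed NE: P1 plays Hiking with p = 0.525, P2 plays Hiking with q = 0.475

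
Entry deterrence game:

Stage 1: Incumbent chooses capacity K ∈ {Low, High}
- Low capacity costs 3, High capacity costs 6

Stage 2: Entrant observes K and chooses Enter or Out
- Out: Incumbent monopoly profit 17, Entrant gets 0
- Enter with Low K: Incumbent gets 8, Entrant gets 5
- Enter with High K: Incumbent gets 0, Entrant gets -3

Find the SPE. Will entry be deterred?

SPE: (High, Enter|Low, Out|High); Entry deterred. Incumbent net profit = 11

Work:
After Low K: Entrant enters (5 > 0)
After High K: Entrant stays out (-3 < 0)
Incumbent: Low → 8−3=5, High → 17−6=11
Incumbent chooses High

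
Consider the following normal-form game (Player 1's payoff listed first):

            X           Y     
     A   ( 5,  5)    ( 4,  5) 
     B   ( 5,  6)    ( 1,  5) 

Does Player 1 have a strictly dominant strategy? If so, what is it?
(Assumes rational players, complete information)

No strictly dominant strategy exists for Player 1

Work:
A strategy strictly dominates another if it gives a strictly higher payoff against every opponent action. Compare each pair of P1's strategies column-by-column:
  A vs B: [5 vs 5, 4 vs 1] → A does not strictly dominate B (column X: 5 ≤ 5)
  B vs A: [5 vs 5, 1 vs 4] → B does not strictly dominate A (column X: 5 ≤ 5)
No single strategy strictly dominates all others → no strictly dominant strategy.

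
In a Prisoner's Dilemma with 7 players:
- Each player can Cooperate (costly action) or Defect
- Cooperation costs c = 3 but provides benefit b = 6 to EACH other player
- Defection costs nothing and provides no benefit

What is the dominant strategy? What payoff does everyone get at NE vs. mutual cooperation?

Dominant: Defect; NE payoff = 0; Coop payoff = 33

Work:
Defect dominates (saves cost c = 3, benefit to others is external)
NE: All defect → everyone gets 0
If all cooperate: each receives (6)×6 - 3 = 33
Social dilemma: 33 > 0 but NE gives 0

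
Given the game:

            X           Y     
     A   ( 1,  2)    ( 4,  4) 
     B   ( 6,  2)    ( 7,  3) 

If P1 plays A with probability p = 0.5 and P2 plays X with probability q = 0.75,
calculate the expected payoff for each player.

E[P1] = 4.0, E[P2] = 2.375

Work:
E[P1] = p·q·π₁(A,X) + p·(1-q)·π₁(A,Y) + (1-p)·q·π₁(B,X) + (1-p)·(1-q)·π₁(B,Y)
= 0.5·0.75·1 + 0.5·0.25·4 + 0.5·0.75·6 + 0.5·0.25·7
= 4.0

E[P2] = 2.375 (similar calculation)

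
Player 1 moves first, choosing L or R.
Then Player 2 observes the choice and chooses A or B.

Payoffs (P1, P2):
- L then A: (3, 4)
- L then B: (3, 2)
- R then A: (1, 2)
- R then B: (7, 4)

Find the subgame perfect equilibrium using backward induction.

P1 plays R, P2 plays A after L and B after R; Payoff (7, 4)

Work:
Backward induction:
After L: P2 chooses A → P1 gets 3
After R: P2 chooses B → P1 gets 7
P1 chooses R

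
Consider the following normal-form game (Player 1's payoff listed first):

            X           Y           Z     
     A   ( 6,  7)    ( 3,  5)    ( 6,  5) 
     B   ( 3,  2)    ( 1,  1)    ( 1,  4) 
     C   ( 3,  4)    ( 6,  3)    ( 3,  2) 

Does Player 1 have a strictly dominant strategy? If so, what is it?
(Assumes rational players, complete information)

No strictly dominant strategy exists for Player 1

Work:
A strategy strictly dominates another if it gives a strictly higher payoff against every opponent action. Compare each pair of P1's strategies column-by-column:
  A vs B: [6 vs 3, 3 vs 1, 6 vs 1] → A strictly dominates B
  A vs C: [6 vs 3, 3 vs 6, 6 vs 3] → A does not strictly dominate C (column Y: 3 ≤ 6)
  B vs A: [3 vs 6, 1 vs 3, 1 vs 6] → B does not strictly dominate A (column X: 3 ≤ 6)
  B vs C: [3 vs 3, 1 vs 6, 1 vs 3] → B does not strictly dominate C (column X: 3 ≤ 3)
  C vs A: [3 vs 6, 6 vs 3, 3 vs 6] → C does not strictly dominate A (column X: 3 ≤ 6)
  C vs B: [3 vs 3, 6 vs 1, 3 vs 1] → C does not strictly dominate B (column X: 3 ≤ 3)
No single strategy strictly dominates all others → no strictly dominant strategy.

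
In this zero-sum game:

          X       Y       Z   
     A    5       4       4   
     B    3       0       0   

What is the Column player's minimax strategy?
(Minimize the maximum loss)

Column should play Y or Z (all achieve the minimum), value = 4

Work:
Column player minimizes Row's maximum payoff:
Column X: max payoff to Row = 5
Column Y: max payoff to Row = 4
Column Z: max payoff to Row = 4
Minimum is 4, achieved by columns Y, Z (tied).
Each of Y or Z is a minimax strategy.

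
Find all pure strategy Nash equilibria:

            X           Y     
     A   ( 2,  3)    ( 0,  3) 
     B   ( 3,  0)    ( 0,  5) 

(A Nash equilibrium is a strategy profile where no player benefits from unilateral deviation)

Nash equilibrium: (A, Y), (B, Y)

Work:
Best responses:
  P1 vs X: payoffs [2, 3] → best response B (payoff 3)
  P1 vs Y: payoffs [0, 0] → best response A/B (payoff 0)
  P2 vs A: payoffs [3, 3] → best response X/Y (payoff 3)
  P2 vs B: payoffs [0, 5] → best response Y (payoff 5)
Mutual best responses: (A,Y), (B,Y) → Nash equilibria.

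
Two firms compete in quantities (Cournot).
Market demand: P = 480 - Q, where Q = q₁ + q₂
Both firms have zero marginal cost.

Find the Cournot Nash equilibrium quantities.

q₁* = q₂* = 160.0; P* = 160.0

Work:
Profit: π_i = P·q_i = (a - q_i - q_j)·q_i
FOC: ∂π_i/∂q_i = a - 2q_i - q_j = 0
Reaction function: q_i = (480 - q_j)/2
Symmetry: q* = 480/3 = 160.0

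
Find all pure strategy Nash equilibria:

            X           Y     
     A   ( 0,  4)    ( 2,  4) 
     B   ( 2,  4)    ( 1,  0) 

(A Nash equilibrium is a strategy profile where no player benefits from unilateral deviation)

Nash equilibrium: (A, Y), (B, X)

Work:
Best responses:
  P1 vs X: payoffs [0, 2] → best response B (payoff 2)
  P1 vs Y: payoffs [2, 1] → best response A (payoff 2)
  P2 vs A: payoffs [4, 4] → best response X/Y (payoff 4)
  P2 vs B: payoffs [4, 0] → best response X (payoff 4)
Mutual best responses: (A,Y), (B,X) → Nash equilibria.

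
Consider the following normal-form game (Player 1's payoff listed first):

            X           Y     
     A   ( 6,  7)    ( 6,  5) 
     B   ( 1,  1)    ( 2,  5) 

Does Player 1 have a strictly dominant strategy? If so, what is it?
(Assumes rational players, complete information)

Yes, Player 1's strictly dominant strategy is A

Work:
A strategy strictly dominates another if it gives a strictly higher payoff against every opponent action. Compare each pair of P1's strategies column-by-column:
  A vs B: [6 vs 1, 6 vs 2] → A strictly dominates B
  B vs A: [1 vs 6, 2 vs 6] → B does not strictly dominate A (column X: 1 ≤ 6)
A strictly dominates every other strategy → strictly dominant.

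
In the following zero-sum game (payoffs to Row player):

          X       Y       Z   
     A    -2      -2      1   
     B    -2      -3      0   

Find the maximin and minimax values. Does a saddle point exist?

Maximin = -2, Minimax = -2, Saddle: True

Work:
Row minimums: [-2, -3] → maximin = -2
Column maximums: [-2, -2, 1] → minimax = -2
Saddle point exists! Game value = -2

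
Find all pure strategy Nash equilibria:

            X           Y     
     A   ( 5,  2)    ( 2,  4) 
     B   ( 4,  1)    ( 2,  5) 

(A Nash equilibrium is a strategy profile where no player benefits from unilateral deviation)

Nash equilibrium: (A, Y), (B, Y)

Work:
Best responses:
  P1 vs X: payoffs [5, 4] → best response A (payoff 5)
  P1 vs Y: payoffs [2, 2] → best response A/B (payoff 2)
  P2 vs A: payoffs [2, 4] → best response Y (payoff 4)
  P2 vs B: payoffs [1, 5] → best response Y (payoff 5)
Mutual best responses: (A,Y), (B,Y) → Nash equilibria.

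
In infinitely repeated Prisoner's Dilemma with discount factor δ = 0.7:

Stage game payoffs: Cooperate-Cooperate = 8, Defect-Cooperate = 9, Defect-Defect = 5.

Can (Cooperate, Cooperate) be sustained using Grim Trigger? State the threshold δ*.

δ* = 0.25; since δ = 0.7 ≥ 0.25, cooperation can be sustained

Work:
For Grim Trigger:
Cooperate forever: 8/(1-δ)
Defect then punished: 9 + 5·δ/(1-δ)
Need: 8/(1-δ) ≥ 9 + 5·δ/(1-δ)
Solving: δ ≥ (T-R)/(T-P) = (9-8)/(9-5) = 0.25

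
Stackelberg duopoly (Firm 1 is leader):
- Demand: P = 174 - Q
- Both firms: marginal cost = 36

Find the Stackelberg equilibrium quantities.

q₁* (leader) = 69.0, q₂* (follower) = 34.5

Work:
Follower's reaction: q₂ = (a - c - q₁)/2
Leader substitutes: π₁ = q₁·(a - q₁ - (a-c-q₁)/2 - c)
FOC: q₁* = (174 - 36)/2 = 69.00
Then: q₂* = (174 - 36 - 69.0)/2 = 34.50
Leader has first-mover advantage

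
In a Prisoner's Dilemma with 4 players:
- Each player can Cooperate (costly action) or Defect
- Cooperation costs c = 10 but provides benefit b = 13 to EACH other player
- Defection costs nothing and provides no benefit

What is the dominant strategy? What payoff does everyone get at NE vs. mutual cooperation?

Dominant: Defect; NE payoff = 0; Coop payoff = 29

Work:
Defect dominates (saves cost c = 10, benefit to others is external)
NE: All defect → everyone gets 0
If all cooperate: each receives (3)×13 - 10 = 29
Social dilemma: 29 > 0 but NE gives 0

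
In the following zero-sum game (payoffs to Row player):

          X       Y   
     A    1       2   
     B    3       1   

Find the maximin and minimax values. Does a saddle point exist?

Maximin = 1, Minimax = 2, Saddle: False

Work:
Row minimums: [1, 1] → maximin = 1
Column maximums: [3, 2] → minimax = 2
No saddle point (maximin ≠ minimax). Mixed strategy needed.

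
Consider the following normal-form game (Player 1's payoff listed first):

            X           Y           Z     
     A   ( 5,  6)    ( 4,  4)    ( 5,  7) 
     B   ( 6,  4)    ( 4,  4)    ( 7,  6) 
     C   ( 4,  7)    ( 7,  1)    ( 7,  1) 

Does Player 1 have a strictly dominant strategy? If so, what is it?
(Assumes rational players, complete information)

No strictly dominant strategy exists for Player 1

Work:
A strategy strictly dominates another if it gives a strictly higher payoff against every opponent action. Compare each pair of P1's strategies column-by-column:
  A vs B: [5 vs 6, 4 vs 4, 5 vs 7] → A does not strictly dominate B (column X: 5 ≤ 6)
  A vs C: [5 vs 4, 4 vs 7, 5 vs 7] → A does not strictly dominate C (column Y: 4 ≤ 7)
  B vs A: [6 vs 5, 4 vs 4, 7 vs 5] → B does not strictly dominate A (column Y: 4 ≤ 4)
  B vs C: [6 vs 4, 4 vs 7, 7 vs 7] → B does not strictly dominate C (column Y: 4 ≤ 7)
  C vs A: [4 vs 5, 7 vs 4, 7 vs 5] → C does not strictly dominate A (column X: 4 ≤ 5)
  C vs B: [4 vs 6, 7 vs 4, 7 vs 7] → C does not strictly dominate B (column X: 4 ≤ 6)
No single strategy strictly dominates all others → no strictly dominant strategy.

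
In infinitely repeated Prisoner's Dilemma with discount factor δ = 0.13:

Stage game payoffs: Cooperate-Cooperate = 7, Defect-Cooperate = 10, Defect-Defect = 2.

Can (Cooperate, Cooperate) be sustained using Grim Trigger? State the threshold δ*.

δ* = 0.375; since δ = 0.13 < 0.375, cooperation cannot be sustained

Work:
For Grim Trigger:
Cooperate forever: 7/(1-δ)
Defect then punished: 10 + 2·δ/(1-δ)
Need: 7/(1-δ) ≥ 10 + 2·δ/(1-δ)
Solving: δ ≥ (T-R)/(T-P) = (10-7)/(10-2) = 0.375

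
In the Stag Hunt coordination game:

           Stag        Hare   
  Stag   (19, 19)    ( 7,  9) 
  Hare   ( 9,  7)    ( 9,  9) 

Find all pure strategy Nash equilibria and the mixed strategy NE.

Pure NE: (Stag, Stag) and (Hare, Hare); Mixed NE: p = 0.1667, q = 0.1667

Work:
Check pure NE:
(Stag, Stag): (19, 19) - no unilateral deviation beneficial
(Hare, Hare): (9, 9) - no unilateral deviation beneficial
Mixed NE: P1 plays Stag with p = 0.1667, P2 plays Stag with q = 0.1667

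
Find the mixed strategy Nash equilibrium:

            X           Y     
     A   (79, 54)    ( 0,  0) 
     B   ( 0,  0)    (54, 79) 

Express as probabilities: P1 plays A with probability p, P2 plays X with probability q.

p = 0.594, q = 0.406

Work:
Find probabilities that make opponent indifferent:
P2 chooses q to make P1 indifferent between A and B
P1 chooses p to make P2 indifferent between X and Y
Mixed NE: P1 plays (A: 0.594, B: 0.406), P2 plays (X: 0.406, Y: 0.594)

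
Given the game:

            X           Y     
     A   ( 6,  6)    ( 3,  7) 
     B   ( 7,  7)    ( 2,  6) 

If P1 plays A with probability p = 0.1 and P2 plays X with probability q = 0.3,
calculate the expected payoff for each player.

E[P1] = 3.54, E[P2] = 6.34

Work:
E[P1] = p·q·π₁(A,X) + p·(1-q)·π₁(A,Y) + (1-p)·q·π₁(B,X) + (1-p)·(1-q)·π₁(B,Y)
= 0.1·0.3·6 + 0.1·0.7·3 + 0.9·0.3·7 + 0.9·0.7·2
= 3.54

E[P2] = 6.34 (similar calculation)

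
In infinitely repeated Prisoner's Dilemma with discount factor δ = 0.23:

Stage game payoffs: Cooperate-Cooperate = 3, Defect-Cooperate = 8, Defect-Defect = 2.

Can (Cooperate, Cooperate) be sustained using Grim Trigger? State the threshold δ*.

δ* = 0.8333; since δ = 0.23 < 0.8333, cooperation cannot be sustained

Work:
For Grim Trigger:
Cooperate forever: 3/(1-δ)
Defect then punished: 8 + 2·δ/(1-δ)
Need: 3/(1-δ) ≥ 8 + 2·δ/(1-δ)
Solving: δ ≥ (T-R)/(T-P) = (8-3)/(8-2) = 0.8333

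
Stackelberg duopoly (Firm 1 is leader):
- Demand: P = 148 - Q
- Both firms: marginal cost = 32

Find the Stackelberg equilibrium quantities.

q₁* (leader) = 58.0, q₂* (follower) = 29.0

Work:
Follower's reaction: q₂ = (a - c - q₁)/2
Leader substitutes: π₁ = q₁·(a - q₁ - (a-c-q₁)/2 - c)
FOC: q₁* = (148 - 32)/2 = 58.00
Then: q₂* = (148 - 32 - 58.0)/2 = 29.00
Leader has first-mover advantage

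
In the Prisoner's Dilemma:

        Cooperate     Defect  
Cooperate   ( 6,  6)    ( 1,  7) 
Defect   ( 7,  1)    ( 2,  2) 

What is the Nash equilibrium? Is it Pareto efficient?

(Defect, Defect) is NE; not Pareto efficient

Work:
Defect dominates Cooperate for both players:
If P2 cooperates: Defect (7) > Cooperate (6)
If P2 defects: Defect (2) > Cooperate (1)
NE: (Defect, Defect) with payoff (2, 2)
But (Cooperate, Cooperate) = (6, 6) Pareto dominates (2, 2)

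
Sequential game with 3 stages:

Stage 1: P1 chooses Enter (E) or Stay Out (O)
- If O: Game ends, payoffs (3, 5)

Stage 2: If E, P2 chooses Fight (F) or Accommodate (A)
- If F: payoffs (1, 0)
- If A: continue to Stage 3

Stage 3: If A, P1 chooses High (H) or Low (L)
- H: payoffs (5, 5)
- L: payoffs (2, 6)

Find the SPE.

SPE: (E, A, H); Outcome (5, 5)

Work:
Stage 3: P1 chooses H (5 vs 2)
Stage 2: P2: F->0, A->5 (anticipating H). Choose A
Stage 1: P1: O->3, E->5 (anticipating A, H). Choose E
SPE path: E -> A -> H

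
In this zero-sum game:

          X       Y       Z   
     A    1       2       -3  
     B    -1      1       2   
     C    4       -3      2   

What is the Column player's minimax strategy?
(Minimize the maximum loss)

Column should play Y or Z (all achieve the minimum), value = 2

Work:
Column player minimizes Row's maximum payoff:
Column X: max payoff to Row = 4
Column Y: max payoff to Row = 2
Column Z: max payoff to Row = 2
Minimum is 2, achieved by columns Y, Z (tied).
Each of Y or Z is a minimax strategy.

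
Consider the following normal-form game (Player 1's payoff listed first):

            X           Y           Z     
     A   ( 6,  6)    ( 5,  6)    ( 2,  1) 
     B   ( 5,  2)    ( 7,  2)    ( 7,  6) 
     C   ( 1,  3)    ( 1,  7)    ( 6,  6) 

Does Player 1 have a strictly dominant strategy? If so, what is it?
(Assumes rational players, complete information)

No strictly dominant strategy exists for Player 1

Work:
A strategy strictly dominates another if it gives a strictly higher payoff against every opponent action. Compare each pair of P1's strategies column-by-column:
  A vs B: [6 vs 5, 5 vs 7, 2 vs 7] → A does not strictly dominate B (column Y: 5 ≤ 7)
  A vs C: [6 vs 1, 5 vs 1, 2 vs 6] → A does not strictly dominate C (column Z: 2 ≤ 6)
  B vs A: [5 vs 6, 7 vs 5, 7 vs 2] → B does not strictly dominate A (column X: 5 ≤ 6)
  B vs C: [5 vs 1, 7 vs 1, 7 vs 6] → B strictly dominates C
  C vs A: [1 vs 6, 1 vs 5, 6 vs 2] → C does not strictly dominate A (column X: 1 ≤ 6)
  C vs B: [1 vs 5, 1 vs 7, 6 vs 7] → C does not strictly dominate B (column X: 1 ≤ 5)
No single strategy strictly dominates all others → no strictly dominant strategy.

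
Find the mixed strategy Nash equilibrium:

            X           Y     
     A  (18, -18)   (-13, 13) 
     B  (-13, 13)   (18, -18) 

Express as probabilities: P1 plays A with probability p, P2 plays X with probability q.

p = 0.5, q = 0.5

Work:
Find probabilities that make opponent indifferent:
P2 chooses q to make P1 indifferent between A and B
P1 chooses p to make P2 indifferent between X and Y
Mixed NE: P1 plays (A: 0.5, B: 0.5), P2 plays (X: 0.5, Y: 0.5)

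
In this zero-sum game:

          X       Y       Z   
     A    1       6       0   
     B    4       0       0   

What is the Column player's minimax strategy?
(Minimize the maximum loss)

Column should play Z, value = 0

Work:
Column player minimizes Row's maximum payoff:
Column X: max payoff to Row = 4
Column Y: max payoff to Row = 6
Column Z: max payoff to Row = 0
Minimum is 0, achieved by column Z.
Minimax strategy: Z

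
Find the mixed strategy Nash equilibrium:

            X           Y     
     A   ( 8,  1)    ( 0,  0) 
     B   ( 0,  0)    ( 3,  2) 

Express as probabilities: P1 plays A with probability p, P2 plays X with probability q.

p = 0.6667, q = 0.2727

Work:
Find probabilities that make opponent indifferent:
P2 chooses q to make P1 indifferent between A and B
P1 chooses p to make P2 indifferent between X and Y
Mixed NE: P1 plays (A: 0.6667, B: 0.3333), P2 plays (X: 0.2727, Y: 0.7273)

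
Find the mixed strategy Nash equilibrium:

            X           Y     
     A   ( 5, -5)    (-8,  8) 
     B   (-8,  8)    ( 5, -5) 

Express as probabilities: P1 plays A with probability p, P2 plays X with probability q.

p = 0.5, q = 0.5

Work:
Find probabilities that make opponent indifferent:
P2 chooses q to make P1 indifferent between A and B
P1 chooses p to make P2 indifferent between X and Y
Mixed NE: P1 plays (A: 0.5, B: 0.5), P2 plays (X: 0.5, Y: 0.5)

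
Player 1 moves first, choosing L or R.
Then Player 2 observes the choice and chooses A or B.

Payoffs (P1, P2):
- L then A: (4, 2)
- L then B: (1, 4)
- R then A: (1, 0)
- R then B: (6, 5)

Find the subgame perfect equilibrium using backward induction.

P1 plays R, P2 plays B after L and B after R; Payoff (6, 5)

Work:
Backward induction:
After L: P2 chooses B → P1 gets 1
After R: P2 chooses B → P1 gets 6
P1 chooses R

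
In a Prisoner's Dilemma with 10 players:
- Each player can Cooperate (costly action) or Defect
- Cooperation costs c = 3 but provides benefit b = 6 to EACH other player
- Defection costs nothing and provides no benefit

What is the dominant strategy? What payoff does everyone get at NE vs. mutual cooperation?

Dominant: Defect; NE payoff = 0; Coop payoff = 51

Work:
Defect dominates (saves cost c = 3, benefit to others is external)
NE: All defect → everyone gets 0
If all cooperate: each receives (9)×6 - 3 = 51
Social dilemma: 51 > 0 but NE gives 0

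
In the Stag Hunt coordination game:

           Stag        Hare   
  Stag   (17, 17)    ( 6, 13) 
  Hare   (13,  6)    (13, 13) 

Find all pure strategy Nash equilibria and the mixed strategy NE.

Pure NE: (Stag, Stag) and (Hare, Hare); Mixed NE: p = 0.6364, q = 0.6364

Work:
Check pure NE:
(Stag, Stag): (17, 17) - no unilateral deviation beneficial
(Hare, Hare): (13, 13) - no unilateral deviation beneficial
Mixed NE: P1 plays Stag with p = 0.6364, P2 plays Stag with q = 0.6364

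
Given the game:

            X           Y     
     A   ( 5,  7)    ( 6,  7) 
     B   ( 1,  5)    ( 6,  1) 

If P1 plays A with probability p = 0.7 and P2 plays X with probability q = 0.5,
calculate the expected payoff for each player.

E[P1] = 4.9, E[P2] = 5.8

Work:
E[P1] = p·q·π₁(A,X) + p·(1-q)·π₁(A,Y) + (1-p)·q·π₁(B,X) + (1-p)·(1-q)·π₁(B,Y)
= 0.7·0.5·5 + 0.7·0.5·6 + 0.3·0.5·1 + 0.3·0.5·6
= 4.9

E[P2] = 5.8 (similar calculation)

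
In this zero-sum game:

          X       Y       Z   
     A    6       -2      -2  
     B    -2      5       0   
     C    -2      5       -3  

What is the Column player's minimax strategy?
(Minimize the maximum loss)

Column should play Z, value = 0

Work:
Column player minimizes Row's maximum payoff:
Column X: max payoff to Row = 6
Column Y: max payoff to Row = 5
Column Z: max payoff to Row = 0
Minimum is 0, achieved by column Z.
Minimax strategy: Z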